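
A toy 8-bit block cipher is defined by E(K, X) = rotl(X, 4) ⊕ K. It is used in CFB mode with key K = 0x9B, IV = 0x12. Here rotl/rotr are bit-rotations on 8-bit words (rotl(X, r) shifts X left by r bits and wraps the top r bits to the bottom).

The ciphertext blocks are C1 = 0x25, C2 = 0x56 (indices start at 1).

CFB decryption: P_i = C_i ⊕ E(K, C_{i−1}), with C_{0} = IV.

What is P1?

P1: E(K, 0x12) = 0xBA; 0x25 ⊕ 0xBA = 0x9F.

P1 = 0x9F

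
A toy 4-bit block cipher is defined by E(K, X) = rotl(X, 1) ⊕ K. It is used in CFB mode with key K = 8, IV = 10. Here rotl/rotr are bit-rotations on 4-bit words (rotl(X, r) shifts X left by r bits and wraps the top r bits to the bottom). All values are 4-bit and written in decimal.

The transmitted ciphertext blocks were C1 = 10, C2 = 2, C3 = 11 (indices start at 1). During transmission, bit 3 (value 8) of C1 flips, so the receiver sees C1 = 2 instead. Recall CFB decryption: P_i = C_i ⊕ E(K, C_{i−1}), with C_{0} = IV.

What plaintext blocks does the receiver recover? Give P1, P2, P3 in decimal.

Only C1 changed, to 2. In CFB, a change in C_i flips the same bit in P_i and garbles P_{i+1}. Decrypting the received ciphertext:
P1: E(K, 10) = 13; 2 ⊕ 13 = 15.
P2: E(K, 2) = 12; 2 ⊕ 12 = 14.
P3: E(K, 2) = 12; 11 ⊕ 12 = 7.
Blocks that differ from the original plaintext: P1, P2.

P1 = 15, P2 = 14, P3 = 7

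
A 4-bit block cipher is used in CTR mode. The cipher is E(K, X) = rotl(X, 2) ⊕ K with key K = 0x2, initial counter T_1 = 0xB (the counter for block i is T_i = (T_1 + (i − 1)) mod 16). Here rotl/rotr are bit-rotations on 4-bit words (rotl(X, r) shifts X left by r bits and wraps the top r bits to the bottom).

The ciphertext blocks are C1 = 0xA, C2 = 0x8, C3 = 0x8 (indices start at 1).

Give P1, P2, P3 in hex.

CTR decryption: S_i = E(K, T_i) where T_i is the counter for block i; P_i = C_i ⊕ S_i.
P1: T = 0xB, S = E(K, T) = 0xC; 0xA ⊕ 0xC = 0x6.
P2: T = 0xC, S = E(K, T) = 0x1; 0x8 ⊕ 0x1 = 0x9.
P3: T = 0xD, S = E(K, T) = 0x5; 0x8 ⊕ 0x5 = 0xD.

P1 = 0x6, P2 = 0x9, P3 = 0xD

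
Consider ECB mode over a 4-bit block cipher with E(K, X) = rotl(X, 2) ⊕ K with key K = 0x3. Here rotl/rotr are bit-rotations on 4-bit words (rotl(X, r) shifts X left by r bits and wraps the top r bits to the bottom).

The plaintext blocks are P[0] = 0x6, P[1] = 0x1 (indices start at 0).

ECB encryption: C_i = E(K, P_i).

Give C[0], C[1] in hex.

C[0]: E(K, 0x6) = 0xA.
C[1]: E(K, 0x1) = 0x7.

C[0] = 0xA, C[1] = 0x7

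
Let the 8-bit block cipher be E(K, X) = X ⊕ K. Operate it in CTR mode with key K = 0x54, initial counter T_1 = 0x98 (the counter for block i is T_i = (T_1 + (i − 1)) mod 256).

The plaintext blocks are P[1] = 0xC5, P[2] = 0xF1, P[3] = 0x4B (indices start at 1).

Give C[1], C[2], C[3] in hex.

CTR encryption: S_i = E(K, T_i) where T_i is the counter for block i; C_i = P_i ⊕ S_i.
C[1]: T = 0x98, S = E(K, T) = 0xCC; 0xC5 ⊕ 0xCC = 0x09.
C[2]: T = 0x99, S = E(K, T) = 0xCD; 0xF1 ⊕ 0xCD = 0x3C.
C[3]: T = 0x9A, S = E(K, T) = 0xCE; 0x4B ⊕ 0xCE = 0x85.

C[1] = 0x09, C[2] = 0x3C, C[3] = 0x85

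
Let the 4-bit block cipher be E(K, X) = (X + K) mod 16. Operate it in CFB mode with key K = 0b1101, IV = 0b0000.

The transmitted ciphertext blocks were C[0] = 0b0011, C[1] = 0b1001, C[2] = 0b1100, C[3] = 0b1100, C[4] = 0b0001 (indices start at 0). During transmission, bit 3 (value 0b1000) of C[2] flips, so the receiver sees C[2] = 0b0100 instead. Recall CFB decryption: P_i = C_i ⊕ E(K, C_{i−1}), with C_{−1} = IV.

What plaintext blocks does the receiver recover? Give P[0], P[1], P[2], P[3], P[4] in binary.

Only C[2] changed, to 0b0100. In CFB, a change in C_i flips the same bit in P_i and garbles P_{i+1}. Decrypting the received ciphertext:
P[0]: E(K, 0b0000) = 0b1101; 0b0011 ⊕ 0b1101 = 0b1110.
P[1]: E(K, 0b0011) = 0b0000; 0b1001 ⊕ 0b0000 = 0b1001.
P[2]: E(K, 0b1001) = 0b0110; 0b0100 ⊕ 0b0110 = 0b0010.
P[3]: E(K, 0b0100) = 0b0001; 0b1100 ⊕ 0b0001 = 0b1101.
P[4]: E(K, 0b1100) = 0b1001; 0b0001 ⊕ 0b1001 = 0b1000.
Blocks that differ from the original plaintext: P[2], P[3].

P[0] = 0b1110, P[1] = 0b1001, P[2] = 0b0010, P[3] = 0b1101, P[4] = 0b1000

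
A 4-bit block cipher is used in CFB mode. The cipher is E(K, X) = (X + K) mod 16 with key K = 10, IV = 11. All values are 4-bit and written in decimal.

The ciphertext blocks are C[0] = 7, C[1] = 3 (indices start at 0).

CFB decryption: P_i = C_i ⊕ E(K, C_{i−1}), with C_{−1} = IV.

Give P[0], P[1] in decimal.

P[0] = 2, P[1] = 2

P[0]: E(K, 11) = 5; 7 ⊕ 5 = 2.
P[1]: E(K, 7) = 1; 3 ⊕ 1 = 2.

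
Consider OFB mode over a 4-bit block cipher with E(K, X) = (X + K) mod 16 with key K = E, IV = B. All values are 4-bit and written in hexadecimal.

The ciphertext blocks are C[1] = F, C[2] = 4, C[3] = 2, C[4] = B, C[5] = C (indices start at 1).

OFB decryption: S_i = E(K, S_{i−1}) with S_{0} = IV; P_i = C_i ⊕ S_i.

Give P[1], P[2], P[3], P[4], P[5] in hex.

P[1] = 6, P[2] = 3, P[3] = 7, P[4] = 8, P[5] = D

P[1]: S = E(K, B) = 9; F ⊕ 9 = 6.
P[2]: S = E(K, 9) = 7; 4 ⊕ 7 = 3.
P[3]: S = E(K, 7) = 5; 2 ⊕ 5 = 7.
P[4]: S = E(K, 5) = 3; B ⊕ 3 = 8.
P[5]: S = E(K, 3) = 1; C ⊕ 1 = D.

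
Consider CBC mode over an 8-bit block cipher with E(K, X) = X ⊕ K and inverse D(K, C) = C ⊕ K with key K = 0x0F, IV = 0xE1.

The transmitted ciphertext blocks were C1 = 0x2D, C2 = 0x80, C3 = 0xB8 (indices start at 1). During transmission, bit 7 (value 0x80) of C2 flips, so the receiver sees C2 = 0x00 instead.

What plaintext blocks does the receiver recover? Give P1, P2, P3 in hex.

P1 = 0xC3, P2 = 0x22, P3 = 0xB7

CBC decryption: P_i = D(K, C_i) ⊕ C_{i−1}, with C_{0} = IV.
Only C2 changed, to 0x00. In CBC, a change in C_i garbles P_i and flips the same bit in P_{i+1}. Decrypting the received ciphertext:
P1: D(K, 0x2D) = 0x22; 0x22 ⊕ 0xE1 = 0xC3.
P2: D(K, 0x00) = 0x0F; 0x0F ⊕ 0x2D = 0x22.
P3: D(K, 0xB8) = 0xB7; 0xB7 ⊕ 0x00 = 0xB7.
Blocks that differ from the original plaintext: P2, P3.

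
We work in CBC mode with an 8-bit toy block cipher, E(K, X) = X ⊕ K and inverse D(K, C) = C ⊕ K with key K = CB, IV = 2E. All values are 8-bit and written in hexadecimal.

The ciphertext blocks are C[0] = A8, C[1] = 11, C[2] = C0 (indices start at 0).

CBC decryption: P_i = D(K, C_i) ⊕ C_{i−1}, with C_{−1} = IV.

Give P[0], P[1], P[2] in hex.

P[0] = 4D, P[1] = 72, P[2] = 1A

P[0]: D(K, A8) = 63; 63 ⊕ 2E = 4D.
P[1]: D(K, 11) = DA; DA ⊕ A8 = 72.
P[2]: D(K, C0) = 0B; 0B ⊕ 11 = 1A.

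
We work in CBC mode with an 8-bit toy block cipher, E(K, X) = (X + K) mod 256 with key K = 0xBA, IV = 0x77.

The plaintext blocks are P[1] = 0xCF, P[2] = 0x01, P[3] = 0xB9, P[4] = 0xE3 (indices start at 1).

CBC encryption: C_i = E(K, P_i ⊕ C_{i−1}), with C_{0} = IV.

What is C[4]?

C[1]: P[1] ⊕ 0x77 = 0xB8; E(K, 0xB8) = 0x72.
C[2]: P[2] ⊕ 0x72 = 0x73; E(K, 0x73) = 0x2D.
C[3]: P[3] ⊕ 0x2D = 0x94; E(K, 0x94) = 0x4E.
C[4]: P[4] ⊕ 0x4E = 0xAD; E(K, 0xAD) = 0x67.

C[4] = 0x67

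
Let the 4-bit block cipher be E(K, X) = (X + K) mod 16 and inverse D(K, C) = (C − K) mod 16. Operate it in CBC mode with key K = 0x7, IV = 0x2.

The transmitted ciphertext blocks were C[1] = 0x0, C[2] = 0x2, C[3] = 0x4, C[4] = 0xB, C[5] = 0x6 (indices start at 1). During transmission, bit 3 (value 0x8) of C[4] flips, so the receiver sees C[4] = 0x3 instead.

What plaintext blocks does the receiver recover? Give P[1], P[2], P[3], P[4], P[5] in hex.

P[1] = 0xB, P[2] = 0xB, P[3] = 0xF, P[4] = 0x8, P[5] = 0xC

CBC decryption: P_i = D(K, C_i) ⊕ C_{i−1}, with C_{0} = IV.
Only C[4] changed, to 0x3. In CBC, a change in C_i garbles P_i and flips the same bit in P_{i+1}. Decrypting the received ciphertext:
P[1]: D(K, 0x0) = 0x9; 0x9 ⊕ 0x2 = 0xB.
P[2]: D(K, 0x2) = 0xB; 0xB ⊕ 0x0 = 0xB.
P[3]: D(K, 0x4) = 0xD; 0xD ⊕ 0x2 = 0xF.
P[4]: D(K, 0x3) = 0xC; 0xC ⊕ 0x4 = 0x8.
P[5]: D(K, 0x6) = 0xF; 0xF ⊕ 0x3 = 0xC.
Blocks that differ from the original plaintext: P[4], P[5].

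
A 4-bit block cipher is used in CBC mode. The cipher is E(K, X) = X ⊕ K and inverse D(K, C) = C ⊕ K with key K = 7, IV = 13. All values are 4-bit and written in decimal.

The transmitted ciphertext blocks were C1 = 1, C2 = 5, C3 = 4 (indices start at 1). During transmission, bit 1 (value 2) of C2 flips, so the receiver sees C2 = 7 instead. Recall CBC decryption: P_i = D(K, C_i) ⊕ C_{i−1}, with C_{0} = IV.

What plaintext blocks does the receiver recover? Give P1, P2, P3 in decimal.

Only C2 changed, to 7. In CBC, a change in C_i garbles P_i and flips the same bit in P_{i+1}. Decrypting the received ciphertext:
P1: D(K, 1) = 6; 6 ⊕ 13 = 11.
P2: D(K, 7) = 0; 0 ⊕ 1 = 1.
P3: D(K, 4) = 3; 3 ⊕ 7 = 4.
Blocks that differ from the original plaintext: P2, P3.

P1 = 11, P2 = 1, P3 = 4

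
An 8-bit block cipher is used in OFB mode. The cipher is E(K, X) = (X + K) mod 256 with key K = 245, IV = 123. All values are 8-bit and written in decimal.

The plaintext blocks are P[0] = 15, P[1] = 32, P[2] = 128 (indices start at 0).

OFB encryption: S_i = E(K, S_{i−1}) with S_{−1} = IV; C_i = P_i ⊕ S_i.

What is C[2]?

C[0]: S = E(K, 123) = 112; 15 ⊕ 112 = 127.
C[1]: S = E(K, 112) = 101; 32 ⊕ 101 = 69.
C[2]: S = E(K, 101) = 90; 128 ⊕ 90 = 218.

C[2] = 218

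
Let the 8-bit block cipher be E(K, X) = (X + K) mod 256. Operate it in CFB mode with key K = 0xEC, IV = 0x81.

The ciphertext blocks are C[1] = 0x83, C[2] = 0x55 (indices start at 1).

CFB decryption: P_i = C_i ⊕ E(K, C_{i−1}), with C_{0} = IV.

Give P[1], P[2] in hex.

P[1] = 0xEE, P[2] = 0x3A

P[1]: E(K, 0x81) = 0x6D; 0x83 ⊕ 0x6D = 0xEE.
P[2]: E(K, 0x83) = 0x6F; 0x55 ⊕ 0x6F = 0x3A.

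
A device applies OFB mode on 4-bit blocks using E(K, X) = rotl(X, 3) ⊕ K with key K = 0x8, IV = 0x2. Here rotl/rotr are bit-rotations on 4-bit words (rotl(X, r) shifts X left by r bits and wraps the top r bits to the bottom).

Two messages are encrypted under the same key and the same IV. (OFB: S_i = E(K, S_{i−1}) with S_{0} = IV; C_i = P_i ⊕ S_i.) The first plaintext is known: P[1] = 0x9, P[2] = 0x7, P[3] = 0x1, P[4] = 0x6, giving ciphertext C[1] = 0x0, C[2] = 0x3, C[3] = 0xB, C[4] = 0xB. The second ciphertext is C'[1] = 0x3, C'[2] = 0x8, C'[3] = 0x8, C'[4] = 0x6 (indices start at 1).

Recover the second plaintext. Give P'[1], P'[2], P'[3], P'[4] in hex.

In OFB with a reused IV, both messages share the same keystream S_i, so C_i ⊕ C'_i = P_i ⊕ P'_i and thus P'_i = P_i ⊕ C_i ⊕ C'_i.
P'[1]: 0x9 ⊕ 0x0 ⊕ 0x3 = 0xA.
P'[2]: 0x7 ⊕ 0x3 ⊕ 0x8 = 0xC.
P'[3]: 0x1 ⊕ 0xB ⊕ 0x8 = 0x2.
P'[4]: 0x6 ⊕ 0xB ⊕ 0x6 = 0xB.

P'[1] = 0xA, P'[2] = 0xC, P'[3] = 0x2, P'[4] = 0xB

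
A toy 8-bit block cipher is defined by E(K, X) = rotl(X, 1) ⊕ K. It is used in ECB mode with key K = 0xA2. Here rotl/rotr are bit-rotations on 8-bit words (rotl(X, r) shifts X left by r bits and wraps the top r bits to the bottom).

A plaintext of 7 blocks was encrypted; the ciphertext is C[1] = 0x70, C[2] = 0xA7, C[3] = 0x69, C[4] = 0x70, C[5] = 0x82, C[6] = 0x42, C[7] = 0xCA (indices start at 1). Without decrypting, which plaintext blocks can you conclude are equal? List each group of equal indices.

P[1] = P[4]

ECB encrypts each block independently with the same key, so equal ciphertext blocks imply equal plaintext blocks.
C[1] = C[4] = 0x70, so P[1] = P[4].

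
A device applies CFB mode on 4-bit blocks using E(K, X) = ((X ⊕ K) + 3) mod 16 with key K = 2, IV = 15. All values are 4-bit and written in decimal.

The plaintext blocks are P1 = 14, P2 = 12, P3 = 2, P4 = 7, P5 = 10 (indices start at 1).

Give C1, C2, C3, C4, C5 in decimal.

C1 = 14, C2 = 3, C3 = 6, C4 = 0, C5 = 15

CFB encryption: C_i = P_i ⊕ E(K, C_{i−1}), with C_{0} = IV.
C1: E(K, 15) = 0; 14 ⊕ 0 = 14.
C2: E(K, 14) = 15; 12 ⊕ 15 = 3.
C3: E(K, 3) = 4; 2 ⊕ 4 = 6.
C4: E(K, 6) = 7; 7 ⊕ 7 = 0.
C5: E(K, 0) = 5; 10 ⊕ 5 = 15.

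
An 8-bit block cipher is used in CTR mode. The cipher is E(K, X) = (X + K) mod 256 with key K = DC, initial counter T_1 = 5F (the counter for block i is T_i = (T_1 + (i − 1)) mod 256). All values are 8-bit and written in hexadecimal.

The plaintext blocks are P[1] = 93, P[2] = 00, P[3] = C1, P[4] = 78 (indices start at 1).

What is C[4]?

CTR encryption: S_i = E(K, T_i) where T_i is the counter for block i; C_i = P_i ⊕ S_i.
C[1]: T = 5F, S = E(K, T) = 3B; 93 ⊕ 3B = A8.
C[2]: T = 60, S = E(K, T) = 3C; 00 ⊕ 3C = 3C.
C[3]: T = 61, S = E(K, T) = 3D; C1 ⊕ 3D = FC.
C[4]: T = 62, S = E(K, T) = 3E; 78 ⊕ 3E = 46.

C[4] = 46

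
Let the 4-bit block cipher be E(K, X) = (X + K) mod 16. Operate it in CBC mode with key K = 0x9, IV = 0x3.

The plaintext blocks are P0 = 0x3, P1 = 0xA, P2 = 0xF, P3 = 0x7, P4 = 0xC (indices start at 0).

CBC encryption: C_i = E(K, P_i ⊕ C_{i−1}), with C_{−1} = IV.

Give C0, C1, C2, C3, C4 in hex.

C0: P0 ⊕ 0x3 = 0x0; E(K, 0x0) = 0x9.
C1: P1 ⊕ 0x9 = 0x3; E(K, 0x3) = 0xC.
C2: P2 ⊕ 0xC = 0x3; E(K, 0x3) = 0xC.
C3: P3 ⊕ 0xC = 0xB; E(K, 0xB) = 0x4.
C4: P4 ⊕ 0x4 = 0x8; E(K, 0x8) = 0x1.

C0 = 0x9, C1 = 0xC, C2 = 0xC, C3 = 0x4, C4 = 0x1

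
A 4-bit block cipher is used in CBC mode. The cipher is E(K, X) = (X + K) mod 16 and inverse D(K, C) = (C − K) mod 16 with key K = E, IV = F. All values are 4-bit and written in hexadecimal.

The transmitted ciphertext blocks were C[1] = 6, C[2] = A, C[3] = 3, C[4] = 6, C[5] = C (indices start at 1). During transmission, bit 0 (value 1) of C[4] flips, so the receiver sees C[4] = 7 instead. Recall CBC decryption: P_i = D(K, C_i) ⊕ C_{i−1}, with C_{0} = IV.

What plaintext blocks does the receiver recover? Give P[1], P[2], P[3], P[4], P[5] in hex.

Only C[4] changed, to 7. In CBC, a change in C_i garbles P_i and flips the same bit in P_{i+1}. Decrypting the received ciphertext:
P[1]: D(K, 6) = 8; 8 ⊕ F = 7.
P[2]: D(K, A) = C; C ⊕ 6 = A.
P[3]: D(K, 3) = 5; 5 ⊕ A = F.
P[4]: D(K, 7) = 9; 9 ⊕ 3 = A.
P[5]: D(K, C) = E; E ⊕ 7 = 9.
Blocks that differ from the original plaintext: P[4], P[5].

P[1] = 7, P[2] = A, P[3] = F, P[4] = A, P[5] = 9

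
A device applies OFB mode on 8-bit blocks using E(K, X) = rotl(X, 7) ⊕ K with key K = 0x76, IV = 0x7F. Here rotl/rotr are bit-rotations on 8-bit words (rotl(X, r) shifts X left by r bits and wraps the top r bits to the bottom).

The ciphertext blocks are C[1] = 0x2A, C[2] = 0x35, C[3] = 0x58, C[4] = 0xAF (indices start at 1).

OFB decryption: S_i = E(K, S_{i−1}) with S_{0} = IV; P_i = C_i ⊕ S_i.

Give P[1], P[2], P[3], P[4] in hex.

P[1] = 0xE3, P[2] = 0xA7, P[3] = 0x67, P[4] = 0x46

P[1]: S = E(K, 0x7F) = 0xC9; 0x2A ⊕ 0xC9 = 0xE3.
P[2]: S = E(K, 0xC9) = 0x92; 0x35 ⊕ 0x92 = 0xA7.
P[3]: S = E(K, 0x92) = 0x3F; 0x58 ⊕ 0x3F = 0x67.
P[4]: S = E(K, 0x3F) = 0xE9; 0xAF ⊕ 0xE9 = 0x46.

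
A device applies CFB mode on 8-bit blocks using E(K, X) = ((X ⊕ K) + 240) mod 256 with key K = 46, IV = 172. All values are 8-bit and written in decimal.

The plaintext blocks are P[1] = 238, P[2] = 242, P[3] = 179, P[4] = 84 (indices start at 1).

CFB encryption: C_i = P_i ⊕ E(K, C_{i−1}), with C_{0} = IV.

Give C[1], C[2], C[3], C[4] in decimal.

C[1] = 156, C[2] = 80, C[3] = 221, C[4] = 183

C[1]: E(K, 172) = 114; 238 ⊕ 114 = 156.
C[2]: E(K, 156) = 162; 242 ⊕ 162 = 80.
C[3]: E(K, 80) = 110; 179 ⊕ 110 = 221.
C[4]: E(K, 221) = 227; 84 ⊕ 227 = 183.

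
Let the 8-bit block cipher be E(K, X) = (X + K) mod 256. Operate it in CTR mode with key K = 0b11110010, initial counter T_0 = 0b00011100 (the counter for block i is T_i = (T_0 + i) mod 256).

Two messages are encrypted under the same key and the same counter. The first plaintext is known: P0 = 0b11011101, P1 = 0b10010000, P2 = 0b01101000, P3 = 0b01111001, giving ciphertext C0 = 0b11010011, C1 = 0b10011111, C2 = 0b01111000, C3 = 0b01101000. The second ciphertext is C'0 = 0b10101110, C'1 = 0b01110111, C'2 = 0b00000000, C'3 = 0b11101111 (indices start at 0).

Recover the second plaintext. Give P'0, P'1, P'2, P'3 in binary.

In CTR with a reused counter, both messages share the same keystream S_i, so C_i ⊕ C'_i = P_i ⊕ P'_i and thus P'_i = P_i ⊕ C_i ⊕ C'_i.
P'0: 0b11011101 ⊕ 0b11010011 ⊕ 0b10101110 = 0b10100000.
P'1: 0b10010000 ⊕ 0b10011111 ⊕ 0b01110111 = 0b01111000.
P'2: 0b01101000 ⊕ 0b01111000 ⊕ 0b00000000 = 0b00010000.
P'3: 0b01111001 ⊕ 0b01101000 ⊕ 0b11101111 = 0b11111110.

P'0 = 0b10100000, P'1 = 0b01111000, P'2 = 0b00010000, P'3 = 0b11111110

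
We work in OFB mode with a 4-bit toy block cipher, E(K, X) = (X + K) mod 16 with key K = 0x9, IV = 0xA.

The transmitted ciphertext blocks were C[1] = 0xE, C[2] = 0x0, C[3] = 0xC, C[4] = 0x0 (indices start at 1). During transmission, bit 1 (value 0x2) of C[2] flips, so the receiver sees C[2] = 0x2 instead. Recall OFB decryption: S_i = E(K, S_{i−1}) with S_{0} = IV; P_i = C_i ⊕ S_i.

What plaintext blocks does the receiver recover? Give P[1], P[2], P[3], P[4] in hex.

Only C[2] changed, to 0x2. In OFB, a change in C_i flips the same bit in P_i only; the keystream is unaffected. Decrypting the received ciphertext:
P[1]: S = E(K, 0xA) = 0x3; 0xE ⊕ 0x3 = 0xD.
P[2]: S = E(K, 0x3) = 0xC; 0x2 ⊕ 0xC = 0xE.
P[3]: S = E(K, 0xC) = 0x5; 0xC ⊕ 0x5 = 0x9.
P[4]: S = E(K, 0x5) = 0xE; 0x0 ⊕ 0xE = 0xE.
Blocks that differ from the original plaintext: P[2].

P[1] = 0xD, P[2] = 0xE, P[3] = 0x9, P[4] = 0xE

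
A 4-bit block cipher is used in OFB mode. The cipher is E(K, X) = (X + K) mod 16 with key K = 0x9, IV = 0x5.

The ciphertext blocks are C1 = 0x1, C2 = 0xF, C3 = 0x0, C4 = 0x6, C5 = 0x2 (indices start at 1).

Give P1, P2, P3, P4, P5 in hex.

P1 = 0xF, P2 = 0x8, P3 = 0x0, P4 = 0xF, P5 = 0x0

OFB decryption: S_i = E(K, S_{i−1}) with S_{0} = IV; P_i = C_i ⊕ S_i.
P1: S = E(K, 0x5) = 0xE; 0x1 ⊕ 0xE = 0xF.
P2: S = E(K, 0xE) = 0x7; 0xF ⊕ 0x7 = 0x8.
P3: S = E(K, 0x7) = 0x0; 0x0 ⊕ 0x0 = 0x0.
P4: S = E(K, 0x0) = 0x9; 0x6 ⊕ 0x9 = 0xF.
P5: S = E(K, 0x9) = 0x2; 0x2 ⊕ 0x2 = 0x0.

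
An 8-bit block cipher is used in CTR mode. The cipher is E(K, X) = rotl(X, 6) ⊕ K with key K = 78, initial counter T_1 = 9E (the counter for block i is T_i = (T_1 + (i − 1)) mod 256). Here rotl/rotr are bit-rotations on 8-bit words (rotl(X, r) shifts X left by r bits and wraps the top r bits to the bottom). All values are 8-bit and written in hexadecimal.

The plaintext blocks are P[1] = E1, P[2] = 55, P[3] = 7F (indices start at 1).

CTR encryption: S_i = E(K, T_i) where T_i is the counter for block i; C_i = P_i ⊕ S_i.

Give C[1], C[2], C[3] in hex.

C[1]: T = 9E, S = E(K, T) = DF; E1 ⊕ DF = 3E.
C[2]: T = 9F, S = E(K, T) = 9F; 55 ⊕ 9F = CA.
C[3]: T = A0, S = E(K, T) = 50; 7F ⊕ 50 = 2F.

C[1] = 3E, C[2] = CA, C[3] = 2F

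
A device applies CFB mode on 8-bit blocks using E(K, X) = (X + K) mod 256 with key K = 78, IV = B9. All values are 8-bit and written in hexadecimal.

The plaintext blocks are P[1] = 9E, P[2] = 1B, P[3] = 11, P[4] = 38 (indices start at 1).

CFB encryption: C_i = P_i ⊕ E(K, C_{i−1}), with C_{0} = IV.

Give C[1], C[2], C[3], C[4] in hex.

C[1]: E(K, B9) = 31; 9E ⊕ 31 = AF.
C[2]: E(K, AF) = 27; 1B ⊕ 27 = 3C.
C[3]: E(K, 3C) = B4; 11 ⊕ B4 = A5.
C[4]: E(K, A5) = 1D; 38 ⊕ 1D = 25.

C[1] = AF, C[2] = 3C, C[3] = A5, C[4] = 25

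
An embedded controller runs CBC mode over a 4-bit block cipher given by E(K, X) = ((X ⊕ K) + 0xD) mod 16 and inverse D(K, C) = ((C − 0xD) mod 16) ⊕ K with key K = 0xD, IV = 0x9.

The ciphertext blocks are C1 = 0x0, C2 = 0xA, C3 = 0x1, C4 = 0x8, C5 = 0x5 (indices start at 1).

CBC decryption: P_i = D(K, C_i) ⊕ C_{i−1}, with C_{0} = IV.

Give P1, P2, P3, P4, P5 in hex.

P1 = 0x7, P2 = 0x0, P3 = 0x3, P4 = 0x7, P5 = 0xD

P1: D(K, 0x0) = 0xE; 0xE ⊕ 0x9 = 0x7.
P2: D(K, 0xA) = 0x0; 0x0 ⊕ 0x0 = 0x0.
P3: D(K, 0x1) = 0x9; 0x9 ⊕ 0xA = 0x3.
P4: D(K, 0x8) = 0x6; 0x6 ⊕ 0x1 = 0x7.
P5: D(K, 0x5) = 0x5; 0x5 ⊕ 0x8 = 0xD.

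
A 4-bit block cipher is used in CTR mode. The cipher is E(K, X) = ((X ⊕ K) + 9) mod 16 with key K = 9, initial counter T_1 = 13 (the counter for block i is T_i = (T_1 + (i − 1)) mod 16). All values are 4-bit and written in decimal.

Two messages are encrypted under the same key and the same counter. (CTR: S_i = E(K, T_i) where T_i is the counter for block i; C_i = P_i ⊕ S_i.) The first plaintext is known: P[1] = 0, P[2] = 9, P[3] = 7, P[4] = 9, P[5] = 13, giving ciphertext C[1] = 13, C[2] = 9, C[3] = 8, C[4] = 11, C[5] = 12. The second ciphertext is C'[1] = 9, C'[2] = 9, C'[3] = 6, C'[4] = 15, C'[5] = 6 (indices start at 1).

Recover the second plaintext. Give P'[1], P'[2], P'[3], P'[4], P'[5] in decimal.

In CTR with a reused counter, both messages share the same keystream S_i, so C_i ⊕ C'_i = P_i ⊕ P'_i and thus P'_i = P_i ⊕ C_i ⊕ C'_i.
P'[1]: 0 ⊕ 13 ⊕ 9 = 4.
P'[2]: 9 ⊕ 9 ⊕ 9 = 9.
P'[3]: 7 ⊕ 8 ⊕ 6 = 9.
P'[4]: 9 ⊕ 11 ⊕ 15 = 13.
P'[5]: 13 ⊕ 12 ⊕ 6 = 7.

P'[1] = 4, P'[2] = 9, P'[3] = 9, P'[4] = 13, P'[5] = 7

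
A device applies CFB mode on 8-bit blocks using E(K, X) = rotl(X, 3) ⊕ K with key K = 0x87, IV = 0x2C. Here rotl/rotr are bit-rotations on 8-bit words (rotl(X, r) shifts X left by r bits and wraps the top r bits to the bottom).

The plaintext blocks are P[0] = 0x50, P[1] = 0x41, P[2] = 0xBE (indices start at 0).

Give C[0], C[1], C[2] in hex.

C[0] = 0xB6, C[1] = 0x73, C[2] = 0xA2

CFB encryption: C_i = P_i ⊕ E(K, C_{i−1}), with C_{−1} = IV.
C[0]: E(K, 0x2C) = 0xE6; 0x50 ⊕ 0xE6 = 0xB6.
C[1]: E(K, 0xB6) = 0x32; 0x41 ⊕ 0x32 = 0x73.
C[2]: E(K, 0x73) = 0x1C; 0xBE ⊕ 0x1C = 0xA2.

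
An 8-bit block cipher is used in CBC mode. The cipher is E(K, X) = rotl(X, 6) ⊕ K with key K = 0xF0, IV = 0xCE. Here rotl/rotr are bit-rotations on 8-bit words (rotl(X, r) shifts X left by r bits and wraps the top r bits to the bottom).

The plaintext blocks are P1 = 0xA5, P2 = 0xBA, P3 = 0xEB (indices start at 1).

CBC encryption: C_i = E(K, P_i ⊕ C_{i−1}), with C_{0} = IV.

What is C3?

C3 = 0x3F

C1: P1 ⊕ 0xCE = 0x6B; E(K, 0x6B) = 0x2A.
C2: P2 ⊕ 0x2A = 0x90; E(K, 0x90) = 0xD4.
C3: P3 ⊕ 0xD4 = 0x3F; E(K, 0x3F) = 0x3F.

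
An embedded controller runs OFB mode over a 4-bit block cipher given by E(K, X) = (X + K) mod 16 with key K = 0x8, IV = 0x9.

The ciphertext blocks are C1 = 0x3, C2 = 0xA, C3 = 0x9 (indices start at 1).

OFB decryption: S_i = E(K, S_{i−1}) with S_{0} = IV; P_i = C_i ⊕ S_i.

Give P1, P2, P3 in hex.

P1 = 0x2, P2 = 0x3, P3 = 0x8

P1: S = E(K, 0x9) = 0x1; 0x3 ⊕ 0x1 = 0x2.
P2: S = E(K, 0x1) = 0x9; 0xA ⊕ 0x9 = 0x3.
P3: S = E(K, 0x9) = 0x1; 0x9 ⊕ 0x1 = 0x8.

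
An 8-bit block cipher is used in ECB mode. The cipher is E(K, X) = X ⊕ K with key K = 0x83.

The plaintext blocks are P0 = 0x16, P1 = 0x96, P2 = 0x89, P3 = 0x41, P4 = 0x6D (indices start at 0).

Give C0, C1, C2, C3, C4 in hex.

C0 = 0x95, C1 = 0x15, C2 = 0x0A, C3 = 0xC2, C4 = 0xEE

ECB encryption: C_i = E(K, P_i).
C0: E(K, 0x16) = 0x95.
C1: E(K, 0x96) = 0x15.
C2: E(K, 0x89) = 0x0A.
C3: E(K, 0x41) = 0xC2.
C4: E(K, 0x6D) = 0xEE.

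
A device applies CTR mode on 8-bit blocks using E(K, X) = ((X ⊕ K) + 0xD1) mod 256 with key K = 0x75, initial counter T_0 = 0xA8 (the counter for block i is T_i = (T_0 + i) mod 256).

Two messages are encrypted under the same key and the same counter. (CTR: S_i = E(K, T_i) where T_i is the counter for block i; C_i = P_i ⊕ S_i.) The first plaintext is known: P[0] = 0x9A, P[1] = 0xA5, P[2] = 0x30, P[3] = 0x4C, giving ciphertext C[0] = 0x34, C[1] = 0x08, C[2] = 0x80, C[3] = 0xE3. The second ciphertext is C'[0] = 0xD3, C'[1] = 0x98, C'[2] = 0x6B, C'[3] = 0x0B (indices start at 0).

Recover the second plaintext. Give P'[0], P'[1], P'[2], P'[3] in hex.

P'[0] = 0x7D, P'[1] = 0x35, P'[2] = 0xDB, P'[3] = 0xA4

In CTR with a reused counter, both messages share the same keystream S_i, so C_i ⊕ C'_i = P_i ⊕ P'_i and thus P'_i = P_i ⊕ C_i ⊕ C'_i.
P'[0]: 0x9A ⊕ 0x34 ⊕ 0xD3 = 0x7D.
P'[1]: 0xA5 ⊕ 0x08 ⊕ 0x98 = 0x35.
P'[2]: 0x30 ⊕ 0x80 ⊕ 0x6B = 0xDB.
P'[3]: 0x4C ⊕ 0xE3 ⊕ 0x0B = 0xA4.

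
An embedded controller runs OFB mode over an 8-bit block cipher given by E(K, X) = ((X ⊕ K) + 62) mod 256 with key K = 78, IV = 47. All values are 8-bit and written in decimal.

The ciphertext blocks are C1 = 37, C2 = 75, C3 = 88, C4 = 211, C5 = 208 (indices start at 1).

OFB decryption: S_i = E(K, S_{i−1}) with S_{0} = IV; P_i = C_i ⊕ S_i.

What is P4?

P1: S = E(K, 47) = 159; 37 ⊕ 159 = 186.
P2: S = E(K, 159) = 15; 75 ⊕ 15 = 68.
P3: S = E(K, 15) = 127; 88 ⊕ 127 = 39.
P4: S = E(K, 127) = 111; 211 ⊕ 111 = 188.

P4 = 188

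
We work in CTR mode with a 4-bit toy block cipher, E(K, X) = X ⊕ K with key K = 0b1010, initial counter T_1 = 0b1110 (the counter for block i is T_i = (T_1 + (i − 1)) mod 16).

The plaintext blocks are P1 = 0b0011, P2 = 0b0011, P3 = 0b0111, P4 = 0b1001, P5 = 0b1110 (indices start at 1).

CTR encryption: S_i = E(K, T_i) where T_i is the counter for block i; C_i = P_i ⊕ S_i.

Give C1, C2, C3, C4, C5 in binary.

C1 = 0b0111, C2 = 0b0110, C3 = 0b1101, C4 = 0b0010, C5 = 0b0110

C1: T = 0b1110, S = E(K, T) = 0b0100; 0b0011 ⊕ 0b0100 = 0b0111.
C2: T = 0b1111, S = E(K, T) = 0b0101; 0b0011 ⊕ 0b0101 = 0b0110.
C3: T = 0b0000, S = E(K, T) = 0b1010; 0b0111 ⊕ 0b1010 = 0b1101.
C4: T = 0b0001, S = E(K, T) = 0b1011; 0b1001 ⊕ 0b1011 = 0b0010.
C5: T = 0b0010, S = E(K, T) = 0b1000; 0b1110 ⊕ 0b1000 = 0b0110.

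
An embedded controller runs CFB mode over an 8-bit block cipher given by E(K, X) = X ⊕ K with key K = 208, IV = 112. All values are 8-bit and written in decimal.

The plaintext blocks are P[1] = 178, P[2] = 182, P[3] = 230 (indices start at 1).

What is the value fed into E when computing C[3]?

CFB encryption: C_i = P_i ⊕ E(K, C_{i−1}), with C_{0} = IV.
C[1]: E(K, 112) = 160; 178 ⊕ 160 = 18.
C[2]: E(K, 18) = 194; 182 ⊕ 194 = 116.
C[3]: E(K, 116) = 164; 230 ⊕ 164 = 66.
So the input to E for block [3] is 116.

116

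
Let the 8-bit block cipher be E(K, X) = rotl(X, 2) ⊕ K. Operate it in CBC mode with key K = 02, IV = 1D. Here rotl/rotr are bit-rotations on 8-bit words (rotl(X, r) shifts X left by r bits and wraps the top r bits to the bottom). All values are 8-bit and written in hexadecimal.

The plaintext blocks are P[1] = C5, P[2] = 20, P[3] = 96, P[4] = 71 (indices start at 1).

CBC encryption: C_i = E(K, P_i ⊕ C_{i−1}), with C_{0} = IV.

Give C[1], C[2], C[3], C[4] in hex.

C[1]: P[1] ⊕ 1D = D8; E(K, D8) = 61.
C[2]: P[2] ⊕ 61 = 41; E(K, 41) = 07.
C[3]: P[3] ⊕ 07 = 91; E(K, 91) = 44.
C[4]: P[4] ⊕ 44 = 35; E(K, 35) = D6.

C[1] = 61, C[2] = 07, C[3] = 44, C[4] = D6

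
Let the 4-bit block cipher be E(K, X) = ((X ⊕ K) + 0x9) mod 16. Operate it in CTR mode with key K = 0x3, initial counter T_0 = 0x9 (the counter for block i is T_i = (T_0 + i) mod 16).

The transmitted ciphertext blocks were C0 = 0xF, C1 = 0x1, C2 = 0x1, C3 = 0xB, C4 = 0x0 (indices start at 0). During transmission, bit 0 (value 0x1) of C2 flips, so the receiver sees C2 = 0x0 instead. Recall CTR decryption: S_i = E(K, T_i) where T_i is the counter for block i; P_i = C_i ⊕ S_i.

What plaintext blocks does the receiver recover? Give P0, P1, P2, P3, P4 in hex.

P0 = 0xC, P1 = 0x3, P2 = 0x1, P3 = 0x3, P4 = 0x7

Only C2 changed, to 0x0. In CTR, a change in C_i flips the same bit in P_i only; the keystream is unaffected. Decrypting the received ciphertext:
P0: T = 0x9, S = E(K, T) = 0x3; 0xF ⊕ 0x3 = 0xC.
P1: T = 0xA, S = E(K, T) = 0x2; 0x1 ⊕ 0x2 = 0x3.
P2: T = 0xB, S = E(K, T) = 0x1; 0x0 ⊕ 0x1 = 0x1.
P3: T = 0xC, S = E(K, T) = 0x8; 0xB ⊕ 0x8 = 0x3.
P4: T = 0xD, S = E(K, T) = 0x7; 0x0 ⊕ 0x7 = 0x7.
Blocks that differ from the original plaintext: P2.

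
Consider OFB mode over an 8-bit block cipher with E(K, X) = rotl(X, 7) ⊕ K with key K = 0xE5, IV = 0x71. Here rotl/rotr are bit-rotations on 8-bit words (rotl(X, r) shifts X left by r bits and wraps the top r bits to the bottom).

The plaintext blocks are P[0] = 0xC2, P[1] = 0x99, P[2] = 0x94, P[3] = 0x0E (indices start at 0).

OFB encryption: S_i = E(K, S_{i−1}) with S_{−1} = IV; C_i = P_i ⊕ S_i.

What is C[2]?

C[0]: S = E(K, 0x71) = 0x5D; 0xC2 ⊕ 0x5D = 0x9F.
C[1]: S = E(K, 0x5D) = 0x4B; 0x99 ⊕ 0x4B = 0xD2.
C[2]: S = E(K, 0x4B) = 0x40; 0x94 ⊕ 0x40 = 0xD4.

C[2] = 0xD4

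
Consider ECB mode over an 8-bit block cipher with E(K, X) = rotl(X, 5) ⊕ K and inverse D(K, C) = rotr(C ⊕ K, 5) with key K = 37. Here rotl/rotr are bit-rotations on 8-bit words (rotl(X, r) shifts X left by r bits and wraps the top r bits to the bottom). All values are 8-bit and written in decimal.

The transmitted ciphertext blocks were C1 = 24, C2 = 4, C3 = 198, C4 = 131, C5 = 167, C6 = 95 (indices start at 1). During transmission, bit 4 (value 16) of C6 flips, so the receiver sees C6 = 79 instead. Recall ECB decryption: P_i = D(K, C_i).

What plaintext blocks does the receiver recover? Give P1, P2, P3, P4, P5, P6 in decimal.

P1 = 233, P2 = 9, P3 = 31, P4 = 53, P5 = 20, P6 = 83

Only C6 changed, to 79. In ECB, a change in C_i affects only P_i. Decrypting the received ciphertext:
P1: D(K, 24) = 233.
P2: D(K, 4) = 9.
P3: D(K, 198) = 31.
P4: D(K, 131) = 53.
P5: D(K, 167) = 20.
P6: D(K, 79) = 83.
Blocks that differ from the original plaintext: P6.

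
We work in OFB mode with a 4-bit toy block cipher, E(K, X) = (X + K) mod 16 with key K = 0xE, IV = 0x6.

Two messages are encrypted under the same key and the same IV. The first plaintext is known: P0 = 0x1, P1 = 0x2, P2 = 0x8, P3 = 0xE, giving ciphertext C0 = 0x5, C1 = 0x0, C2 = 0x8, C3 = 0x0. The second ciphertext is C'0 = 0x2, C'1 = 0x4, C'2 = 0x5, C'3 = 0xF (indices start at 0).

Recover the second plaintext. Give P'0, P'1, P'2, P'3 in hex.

P'0 = 0x6, P'1 = 0x6, P'2 = 0x5, P'3 = 0x1

In OFB with a reused IV, both messages share the same keystream S_i, so C_i ⊕ C'_i = P_i ⊕ P'_i and thus P'_i = P_i ⊕ C_i ⊕ C'_i.
P'0: 0x1 ⊕ 0x5 ⊕ 0x2 = 0x6.
P'1: 0x2 ⊕ 0x0 ⊕ 0x4 = 0x6.
P'2: 0x8 ⊕ 0x8 ⊕ 0x5 = 0x5.
P'3: 0xE ⊕ 0x0 ⊕ 0xF = 0x1.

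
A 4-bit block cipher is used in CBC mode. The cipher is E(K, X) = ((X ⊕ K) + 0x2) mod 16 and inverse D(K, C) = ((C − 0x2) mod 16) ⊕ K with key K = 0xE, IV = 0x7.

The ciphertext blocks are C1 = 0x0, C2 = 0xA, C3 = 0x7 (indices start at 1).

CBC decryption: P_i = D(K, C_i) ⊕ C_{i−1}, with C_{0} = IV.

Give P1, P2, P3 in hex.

P1 = 0x7, P2 = 0x6, P3 = 0x1

P1: D(K, 0x0) = 0x0; 0x0 ⊕ 0x7 = 0x7.
P2: D(K, 0xA) = 0x6; 0x6 ⊕ 0x0 = 0x6.
P3: D(K, 0x7) = 0xB; 0xB ⊕ 0xA = 0x1.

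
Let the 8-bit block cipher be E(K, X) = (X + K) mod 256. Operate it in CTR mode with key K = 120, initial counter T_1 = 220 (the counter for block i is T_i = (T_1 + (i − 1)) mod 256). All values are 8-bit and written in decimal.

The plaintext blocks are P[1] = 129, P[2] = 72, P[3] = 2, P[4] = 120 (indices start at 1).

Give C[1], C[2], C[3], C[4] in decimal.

CTR encryption: S_i = E(K, T_i) where T_i is the counter for block i; C_i = P_i ⊕ S_i.
C[1]: T = 220, S = E(K, T) = 84; 129 ⊕ 84 = 213.
C[2]: T = 221, S = E(K, T) = 85; 72 ⊕ 85 = 29.
C[3]: T = 222, S = E(K, T) = 86; 2 ⊕ 86 = 84.
C[4]: T = 223, S = E(K, T) = 87; 120 ⊕ 87 = 47.

C[1] = 213, C[2] = 29, C[3] = 84, C[4] = 47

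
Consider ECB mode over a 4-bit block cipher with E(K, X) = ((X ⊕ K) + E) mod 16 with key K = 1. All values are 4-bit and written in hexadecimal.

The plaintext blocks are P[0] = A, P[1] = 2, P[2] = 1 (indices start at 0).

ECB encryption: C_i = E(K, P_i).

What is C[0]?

C[0] = 9

C[0]: E(K, A) = 9.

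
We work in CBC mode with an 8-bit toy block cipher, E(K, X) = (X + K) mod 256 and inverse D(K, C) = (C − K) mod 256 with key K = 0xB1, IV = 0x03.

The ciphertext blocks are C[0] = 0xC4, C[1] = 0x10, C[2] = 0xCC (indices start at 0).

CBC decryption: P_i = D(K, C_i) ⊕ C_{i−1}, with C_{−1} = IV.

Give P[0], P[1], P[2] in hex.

P[0] = 0x10, P[1] = 0x9B, P[2] = 0x0B

P[0]: D(K, 0xC4) = 0x13; 0x13 ⊕ 0x03 = 0x10.
P[1]: D(K, 0x10) = 0x5F; 0x5F ⊕ 0xC4 = 0x9B.
P[2]: D(K, 0xCC) = 0x1B; 0x1B ⊕ 0x10 = 0x0B.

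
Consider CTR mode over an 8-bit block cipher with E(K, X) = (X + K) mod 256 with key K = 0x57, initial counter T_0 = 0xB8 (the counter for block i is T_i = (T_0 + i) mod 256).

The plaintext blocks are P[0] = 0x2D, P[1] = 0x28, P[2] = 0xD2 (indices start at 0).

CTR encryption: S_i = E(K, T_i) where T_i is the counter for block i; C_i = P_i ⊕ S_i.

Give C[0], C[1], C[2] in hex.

C[0] = 0x22, C[1] = 0x38, C[2] = 0xC3

C[0]: T = 0xB8, S = E(K, T) = 0x0F; 0x2D ⊕ 0x0F = 0x22.
C[1]: T = 0xB9, S = E(K, T) = 0x10; 0x28 ⊕ 0x10 = 0x38.
C[2]: T = 0xBA, S = E(K, T) = 0x11; 0xD2 ⊕ 0x11 = 0xC3.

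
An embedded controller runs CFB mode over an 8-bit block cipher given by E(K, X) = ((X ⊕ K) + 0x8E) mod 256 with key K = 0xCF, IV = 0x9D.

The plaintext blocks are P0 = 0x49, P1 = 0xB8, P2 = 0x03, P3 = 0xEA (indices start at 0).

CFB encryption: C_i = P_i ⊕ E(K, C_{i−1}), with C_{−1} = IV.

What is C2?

C2 = 0x12

C0: E(K, 0x9D) = 0xE0; 0x49 ⊕ 0xE0 = 0xA9.
C1: E(K, 0xA9) = 0xF4; 0xB8 ⊕ 0xF4 = 0x4C.
C2: E(K, 0x4C) = 0x11; 0x03 ⊕ 0x11 = 0x12.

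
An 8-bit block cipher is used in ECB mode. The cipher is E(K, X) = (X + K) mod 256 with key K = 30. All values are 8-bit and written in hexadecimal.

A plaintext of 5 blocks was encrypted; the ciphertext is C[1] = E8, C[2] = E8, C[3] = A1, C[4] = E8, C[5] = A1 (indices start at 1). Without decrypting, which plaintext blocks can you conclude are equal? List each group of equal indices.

P[1] = P[2] = P[4]; P[3] = P[5]

ECB encrypts each block independently with the same key, so equal ciphertext blocks imply equal plaintext blocks.
C[1] = C[2] = C[4] = E8, so P[1] = P[2] = P[4].
C[3] = C[5] = A1, so P[3] = P[5].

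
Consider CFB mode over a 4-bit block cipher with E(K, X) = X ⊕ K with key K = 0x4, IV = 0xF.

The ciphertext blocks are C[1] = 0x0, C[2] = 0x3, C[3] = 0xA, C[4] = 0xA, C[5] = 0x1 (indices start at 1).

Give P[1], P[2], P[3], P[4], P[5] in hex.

P[1] = 0xB, P[2] = 0x7, P[3] = 0xD, P[4] = 0x4, P[5] = 0xF

CFB decryption: P_i = C_i ⊕ E(K, C_{i−1}), with C_{0} = IV.
P[1]: E(K, 0xF) = 0xB; 0x0 ⊕ 0xB = 0xB.
P[2]: E(K, 0x0) = 0x4; 0x3 ⊕ 0x4 = 0x7.
P[3]: E(K, 0x3) = 0x7; 0xA ⊕ 0x7 = 0xD.
P[4]: E(K, 0xA) = 0xE; 0xA ⊕ 0xE = 0x4.
P[5]: E(K, 0xA) = 0xE; 0x1 ⊕ 0xE = 0xF.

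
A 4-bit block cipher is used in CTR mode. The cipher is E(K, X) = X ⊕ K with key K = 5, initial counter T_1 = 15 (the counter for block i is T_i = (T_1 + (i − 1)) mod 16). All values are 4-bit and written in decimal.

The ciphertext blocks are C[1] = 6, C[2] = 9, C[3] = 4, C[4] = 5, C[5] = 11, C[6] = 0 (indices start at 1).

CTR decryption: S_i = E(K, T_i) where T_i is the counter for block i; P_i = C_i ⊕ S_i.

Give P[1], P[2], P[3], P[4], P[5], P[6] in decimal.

P[1]: T = 15, S = E(K, T) = 10; 6 ⊕ 10 = 12.
P[2]: T = 0, S = E(K, T) = 5; 9 ⊕ 5 = 12.
P[3]: T = 1, S = E(K, T) = 4; 4 ⊕ 4 = 0.
P[4]: T = 2, S = E(K, T) = 7; 5 ⊕ 7 = 2.
P[5]: T = 3, S = E(K, T) = 6; 11 ⊕ 6 = 13.
P[6]: T = 4, S = E(K, T) = 1; 0 ⊕ 1 = 1.

P[1] = 12, P[2] = 12, P[3] = 0, P[4] = 2, P[5] = 13, P[6] = 1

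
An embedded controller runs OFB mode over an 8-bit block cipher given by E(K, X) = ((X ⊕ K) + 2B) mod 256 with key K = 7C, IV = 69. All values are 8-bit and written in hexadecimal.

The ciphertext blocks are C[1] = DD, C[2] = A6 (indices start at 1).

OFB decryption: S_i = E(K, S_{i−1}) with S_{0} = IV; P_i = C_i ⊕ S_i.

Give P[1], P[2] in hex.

P[1] = 9D, P[2] = C1

P[1]: S = E(K, 69) = 40; DD ⊕ 40 = 9D.
P[2]: S = E(K, 40) = 67; A6 ⊕ 67 = C1.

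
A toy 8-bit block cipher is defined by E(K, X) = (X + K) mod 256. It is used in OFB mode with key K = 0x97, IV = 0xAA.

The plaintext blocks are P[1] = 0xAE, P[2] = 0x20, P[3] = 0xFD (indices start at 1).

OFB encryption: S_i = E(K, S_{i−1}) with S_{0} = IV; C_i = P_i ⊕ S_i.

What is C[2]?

C[2] = 0xF8

C[1]: S = E(K, 0xAA) = 0x41; 0xAE ⊕ 0x41 = 0xEF.
C[2]: S = E(K, 0x41) = 0xD8; 0x20 ⊕ 0xD8 = 0xF8.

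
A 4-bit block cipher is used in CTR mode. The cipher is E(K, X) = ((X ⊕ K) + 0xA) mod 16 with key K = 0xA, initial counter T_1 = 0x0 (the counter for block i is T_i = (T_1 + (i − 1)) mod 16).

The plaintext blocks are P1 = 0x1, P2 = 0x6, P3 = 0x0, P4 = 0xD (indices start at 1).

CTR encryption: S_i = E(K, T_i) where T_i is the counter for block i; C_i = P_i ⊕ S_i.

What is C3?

C1: T = 0x0, S = E(K, T) = 0x4; 0x1 ⊕ 0x4 = 0x5.
C2: T = 0x1, S = E(K, T) = 0x5; 0x6 ⊕ 0x5 = 0x3.
C3: T = 0x2, S = E(K, T) = 0x2; 0x0 ⊕ 0x2 = 0x2.

C3 = 0x2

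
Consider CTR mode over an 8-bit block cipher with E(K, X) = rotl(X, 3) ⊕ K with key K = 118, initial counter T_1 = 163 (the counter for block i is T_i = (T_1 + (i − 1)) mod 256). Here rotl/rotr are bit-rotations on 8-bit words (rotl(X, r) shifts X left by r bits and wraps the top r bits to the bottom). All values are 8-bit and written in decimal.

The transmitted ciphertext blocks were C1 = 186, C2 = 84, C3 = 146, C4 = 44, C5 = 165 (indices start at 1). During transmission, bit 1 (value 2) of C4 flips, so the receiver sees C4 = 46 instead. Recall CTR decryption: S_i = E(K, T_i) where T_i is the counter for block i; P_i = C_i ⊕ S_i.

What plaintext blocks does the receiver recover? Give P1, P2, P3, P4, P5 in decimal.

P1 = 209, P2 = 7, P3 = 201, P4 = 109, P5 = 238

Only C4 changed, to 46. In CTR, a change in C_i flips the same bit in P_i only; the keystream is unaffected. Decrypting the received ciphertext:
P1: T = 163, S = E(K, T) = 107; 186 ⊕ 107 = 209.
P2: T = 164, S = E(K, T) = 83; 84 ⊕ 83 = 7.
P3: T = 165, S = E(K, T) = 91; 146 ⊕ 91 = 201.
P4: T = 166, S = E(K, T) = 67; 46 ⊕ 67 = 109.
P5: T = 167, S = E(K, T) = 75; 165 ⊕ 75 = 238.
Blocks that differ from the original plaintext: P4.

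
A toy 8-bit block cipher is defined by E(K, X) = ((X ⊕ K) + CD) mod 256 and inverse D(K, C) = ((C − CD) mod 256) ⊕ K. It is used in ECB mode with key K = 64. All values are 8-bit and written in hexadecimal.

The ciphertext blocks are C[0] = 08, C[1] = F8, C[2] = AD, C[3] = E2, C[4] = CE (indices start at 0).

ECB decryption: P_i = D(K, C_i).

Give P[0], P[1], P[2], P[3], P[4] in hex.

P[0] = 5F, P[1] = 4F, P[2] = 84, P[3] = 71, P[4] = 65

P[0]: D(K, 08) = 5F.
P[1]: D(K, F8) = 4F.
P[2]: D(K, AD) = 84.
P[3]: D(K, E2) = 71.
P[4]: D(K, CE) = 65.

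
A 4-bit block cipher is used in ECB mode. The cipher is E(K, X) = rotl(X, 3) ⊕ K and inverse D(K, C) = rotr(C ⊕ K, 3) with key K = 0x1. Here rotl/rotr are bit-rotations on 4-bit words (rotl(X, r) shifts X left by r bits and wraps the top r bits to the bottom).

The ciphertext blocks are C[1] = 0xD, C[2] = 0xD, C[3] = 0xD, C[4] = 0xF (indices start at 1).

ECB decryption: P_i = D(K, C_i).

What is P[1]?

P[1] = 0x9

P[1]: D(K, 0xD) = 0x9.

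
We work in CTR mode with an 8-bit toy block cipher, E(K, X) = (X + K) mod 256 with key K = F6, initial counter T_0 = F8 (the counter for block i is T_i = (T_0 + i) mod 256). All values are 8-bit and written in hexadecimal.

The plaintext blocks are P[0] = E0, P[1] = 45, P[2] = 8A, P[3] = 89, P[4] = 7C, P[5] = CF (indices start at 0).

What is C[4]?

CTR encryption: S_i = E(K, T_i) where T_i is the counter for block i; C_i = P_i ⊕ S_i.
C[0]: T = F8, S = E(K, T) = EE; E0 ⊕ EE = 0E.
C[1]: T = F9, S = E(K, T) = EF; 45 ⊕ EF = AA.
C[2]: T = FA, S = E(K, T) = F0; 8A ⊕ F0 = 7A.
C[3]: T = FB, S = E(K, T) = F1; 89 ⊕ F1 = 78.
C[4]: T = FC, S = E(K, T) = F2; 7C ⊕ F2 = 8E.

C[4] = 8E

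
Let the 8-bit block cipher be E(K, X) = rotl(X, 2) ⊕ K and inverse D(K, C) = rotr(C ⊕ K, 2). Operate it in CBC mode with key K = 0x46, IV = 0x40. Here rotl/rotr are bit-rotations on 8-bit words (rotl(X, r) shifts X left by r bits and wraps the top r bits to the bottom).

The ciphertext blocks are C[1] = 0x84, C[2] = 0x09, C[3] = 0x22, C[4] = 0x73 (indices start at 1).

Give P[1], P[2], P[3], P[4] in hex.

P[1] = 0xF0, P[2] = 0x57, P[3] = 0x10, P[4] = 0x6F

CBC decryption: P_i = D(K, C_i) ⊕ C_{i−1}, with C_{0} = IV.
P[1]: D(K, 0x84) = 0xB0; 0xB0 ⊕ 0x40 = 0xF0.
P[2]: D(K, 0x09) = 0xD3; 0xD3 ⊕ 0x84 = 0x57.
P[3]: D(K, 0x22) = 0x19; 0x19 ⊕ 0x09 = 0x10.
P[4]: D(K, 0x73) = 0x4D; 0x4D ⊕ 0x22 = 0x6F.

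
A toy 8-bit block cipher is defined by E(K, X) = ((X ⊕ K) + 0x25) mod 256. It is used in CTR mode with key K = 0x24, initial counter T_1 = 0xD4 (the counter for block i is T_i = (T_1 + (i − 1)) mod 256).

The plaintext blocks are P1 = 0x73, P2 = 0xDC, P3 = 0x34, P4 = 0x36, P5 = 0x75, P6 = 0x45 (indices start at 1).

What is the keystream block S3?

0x17

CTR encryption: S_i = E(K, T_i) where T_i is the counter for block i; C_i = P_i ⊕ S_i.
C1: T = 0xD4, S = E(K, T) = 0x15; 0x73 ⊕ 0x15 = 0x66.
C2: T = 0xD5, S = E(K, T) = 0x16; 0xDC ⊕ 0x16 = 0xCA.
C3: T = 0xD6, S = E(K, T) = 0x17; 0x34 ⊕ 0x17 = 0x23.
So S3 = 0x17.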